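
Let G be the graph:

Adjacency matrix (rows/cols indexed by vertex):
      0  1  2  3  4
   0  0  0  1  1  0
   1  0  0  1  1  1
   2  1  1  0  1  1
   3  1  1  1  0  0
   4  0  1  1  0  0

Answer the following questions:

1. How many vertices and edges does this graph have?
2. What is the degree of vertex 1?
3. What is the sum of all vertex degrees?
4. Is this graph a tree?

Count: 5 vertices, 7 edges.
Vertex 1 has neighbors [2, 3, 4], degree = 3.
Handshaking lemma: 2 * 7 = 14.
A tree on 5 vertices has 4 edges. This graph has 7 edges (3 extra). Not a tree.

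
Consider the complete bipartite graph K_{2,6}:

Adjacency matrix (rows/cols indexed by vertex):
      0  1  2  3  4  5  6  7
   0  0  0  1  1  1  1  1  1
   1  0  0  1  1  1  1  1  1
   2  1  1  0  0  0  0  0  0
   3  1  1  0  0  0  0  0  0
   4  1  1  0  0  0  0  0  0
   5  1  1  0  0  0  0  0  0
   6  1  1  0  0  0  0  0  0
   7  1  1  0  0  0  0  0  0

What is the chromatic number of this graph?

K_{2,6} is bipartite: vertices split into two independent sets of size 2 and 6.
Color one set 0, the other 1. No adjacent vertices share a color.
Chromatic number = 2.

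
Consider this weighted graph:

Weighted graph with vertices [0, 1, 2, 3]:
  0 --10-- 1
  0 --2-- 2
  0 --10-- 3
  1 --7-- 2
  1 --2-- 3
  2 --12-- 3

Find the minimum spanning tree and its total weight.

Applying Kruskal's algorithm (sort edges by weight, add if no cycle):
  Add (0,2) w=2
  Add (1,3) w=2
  Add (1,2) w=7
  Skip (0,1) w=10 (creates cycle)
  Skip (0,3) w=10 (creates cycle)
  Skip (2,3) w=12 (creates cycle)
MST weight = 11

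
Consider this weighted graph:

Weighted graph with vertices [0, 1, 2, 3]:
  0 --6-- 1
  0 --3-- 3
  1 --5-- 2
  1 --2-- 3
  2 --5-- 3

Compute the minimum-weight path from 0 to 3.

Using Dijkstra's algorithm from vertex 0:
Shortest path: 0 -> 3
Total weight: 3 = 3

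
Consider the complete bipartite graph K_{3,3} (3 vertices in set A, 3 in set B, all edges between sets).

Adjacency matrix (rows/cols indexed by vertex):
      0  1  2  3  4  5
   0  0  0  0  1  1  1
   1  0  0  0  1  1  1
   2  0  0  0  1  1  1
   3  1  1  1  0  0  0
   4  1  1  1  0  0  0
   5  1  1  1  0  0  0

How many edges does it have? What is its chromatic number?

K_{3,3} has 3 * 3 = 9 edges.
Bipartite graphs have chromatic number 2 (color each partition differently).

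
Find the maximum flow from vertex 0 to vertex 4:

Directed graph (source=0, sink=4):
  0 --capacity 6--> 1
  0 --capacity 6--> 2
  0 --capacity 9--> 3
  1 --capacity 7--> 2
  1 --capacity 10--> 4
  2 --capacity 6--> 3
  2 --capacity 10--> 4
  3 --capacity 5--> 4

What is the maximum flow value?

Computing max flow:
  Flow on (0->1): 6/6
  Flow on (0->2): 6/6
  Flow on (0->3): 5/9
  Flow on (1->4): 6/10
  Flow on (2->4): 6/10
  Flow on (3->4): 5/5
Maximum flow = 17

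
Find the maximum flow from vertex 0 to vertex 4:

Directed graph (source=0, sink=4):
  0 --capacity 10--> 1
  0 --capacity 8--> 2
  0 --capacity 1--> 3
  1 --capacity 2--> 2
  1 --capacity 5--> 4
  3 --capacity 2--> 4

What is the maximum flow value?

Computing max flow:
  Flow on (0->1): 5/10
  Flow on (0->3): 1/1
  Flow on (1->4): 5/5
  Flow on (3->4): 1/2
Maximum flow = 6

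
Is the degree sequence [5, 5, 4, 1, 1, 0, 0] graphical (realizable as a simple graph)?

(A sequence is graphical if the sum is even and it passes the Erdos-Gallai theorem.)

Sum of degrees = 16. Sum is even but fails Erdos-Gallai. The sequence is NOT graphical.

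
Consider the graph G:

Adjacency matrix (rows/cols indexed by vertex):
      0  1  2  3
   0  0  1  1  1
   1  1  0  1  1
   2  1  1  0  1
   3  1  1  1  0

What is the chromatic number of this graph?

The graph has a maximum clique of size 4 (lower bound on chromatic number).
A valid 4-coloring: {0: 0, 1: 1, 2: 2, 3: 3}.
Chromatic number = 4.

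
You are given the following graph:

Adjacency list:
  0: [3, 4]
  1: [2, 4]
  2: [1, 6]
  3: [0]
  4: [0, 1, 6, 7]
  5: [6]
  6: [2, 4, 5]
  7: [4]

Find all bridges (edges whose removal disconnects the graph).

A bridge is an edge whose removal increases the number of connected components.
Bridges found: (0,3), (0,4), (4,7), (5,6)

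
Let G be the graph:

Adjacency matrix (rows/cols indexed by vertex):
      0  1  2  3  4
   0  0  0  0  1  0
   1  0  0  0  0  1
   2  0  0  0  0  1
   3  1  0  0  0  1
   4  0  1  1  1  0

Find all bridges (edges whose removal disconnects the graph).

A bridge is an edge whose removal increases the number of connected components.
Bridges found: (0,3), (1,4), (2,4), (3,4)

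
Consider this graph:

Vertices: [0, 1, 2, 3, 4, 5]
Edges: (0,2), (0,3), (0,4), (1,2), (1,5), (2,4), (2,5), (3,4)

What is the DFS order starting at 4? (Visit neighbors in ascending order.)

DFS from vertex 4 (neighbors processed in ascending order):
Visit order: 4, 0, 2, 1, 5, 3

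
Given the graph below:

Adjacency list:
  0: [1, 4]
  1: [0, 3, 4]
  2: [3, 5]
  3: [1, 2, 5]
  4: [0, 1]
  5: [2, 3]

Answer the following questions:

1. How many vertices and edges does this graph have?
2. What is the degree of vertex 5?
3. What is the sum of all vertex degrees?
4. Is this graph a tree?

Count: 6 vertices, 7 edges.
Vertex 5 has neighbors [2, 3], degree = 2.
Handshaking lemma: 2 * 7 = 14.
A tree on 6 vertices has 5 edges. This graph has 7 edges (2 extra). Not a tree.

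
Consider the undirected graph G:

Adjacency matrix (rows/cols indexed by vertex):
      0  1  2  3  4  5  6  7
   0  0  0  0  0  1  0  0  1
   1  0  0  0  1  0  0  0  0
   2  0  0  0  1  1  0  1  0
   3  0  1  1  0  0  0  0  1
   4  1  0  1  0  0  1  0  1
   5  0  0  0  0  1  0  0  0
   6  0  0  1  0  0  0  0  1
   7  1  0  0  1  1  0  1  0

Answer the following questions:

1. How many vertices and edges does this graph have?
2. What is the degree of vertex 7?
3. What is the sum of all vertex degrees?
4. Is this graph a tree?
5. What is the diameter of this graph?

Count: 8 vertices, 10 edges.
Vertex 7 has neighbors [0, 3, 4, 6], degree = 4.
Handshaking lemma: 2 * 10 = 20.
A tree on 8 vertices has 7 edges. This graph has 10 edges (3 extra). Not a tree.
Diameter (longest shortest path) = 4.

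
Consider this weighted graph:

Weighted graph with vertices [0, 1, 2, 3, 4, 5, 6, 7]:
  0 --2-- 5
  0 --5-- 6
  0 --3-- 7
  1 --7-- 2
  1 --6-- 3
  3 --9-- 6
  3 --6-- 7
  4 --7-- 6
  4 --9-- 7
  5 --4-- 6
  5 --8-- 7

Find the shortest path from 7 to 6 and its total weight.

Using Dijkstra's algorithm from vertex 7:
Shortest path: 7 -> 0 -> 6
Total weight: 3 + 5 = 8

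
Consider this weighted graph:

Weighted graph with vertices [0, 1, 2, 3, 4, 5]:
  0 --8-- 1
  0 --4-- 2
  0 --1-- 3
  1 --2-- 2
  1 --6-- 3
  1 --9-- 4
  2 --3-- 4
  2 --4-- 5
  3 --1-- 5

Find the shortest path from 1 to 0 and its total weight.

Using Dijkstra's algorithm from vertex 1:
Shortest path: 1 -> 2 -> 0
Total weight: 2 + 4 = 6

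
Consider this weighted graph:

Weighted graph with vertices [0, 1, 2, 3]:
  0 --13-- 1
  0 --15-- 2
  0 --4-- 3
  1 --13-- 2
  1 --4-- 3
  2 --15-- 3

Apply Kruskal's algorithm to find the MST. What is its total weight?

Applying Kruskal's algorithm (sort edges by weight, add if no cycle):
  Add (0,3) w=4
  Add (1,3) w=4
  Skip (0,1) w=13 (creates cycle)
  Add (1,2) w=13
  Skip (0,2) w=15 (creates cycle)
  Skip (2,3) w=15 (creates cycle)
MST weight = 21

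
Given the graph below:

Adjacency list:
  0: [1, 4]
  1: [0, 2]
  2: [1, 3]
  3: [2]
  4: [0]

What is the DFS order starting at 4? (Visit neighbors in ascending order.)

DFS from vertex 4 (neighbors processed in ascending order):
Visit order: 4, 0, 1, 2, 3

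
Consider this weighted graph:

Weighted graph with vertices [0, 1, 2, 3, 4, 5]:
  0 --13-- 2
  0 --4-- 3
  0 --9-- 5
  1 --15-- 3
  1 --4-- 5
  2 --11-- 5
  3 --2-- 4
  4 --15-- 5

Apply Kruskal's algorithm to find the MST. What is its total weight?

Applying Kruskal's algorithm (sort edges by weight, add if no cycle):
  Add (3,4) w=2
  Add (0,3) w=4
  Add (1,5) w=4
  Add (0,5) w=9
  Add (2,5) w=11
  Skip (0,2) w=13 (creates cycle)
  Skip (1,3) w=15 (creates cycle)
  Skip (4,5) w=15 (creates cycle)
MST weight = 30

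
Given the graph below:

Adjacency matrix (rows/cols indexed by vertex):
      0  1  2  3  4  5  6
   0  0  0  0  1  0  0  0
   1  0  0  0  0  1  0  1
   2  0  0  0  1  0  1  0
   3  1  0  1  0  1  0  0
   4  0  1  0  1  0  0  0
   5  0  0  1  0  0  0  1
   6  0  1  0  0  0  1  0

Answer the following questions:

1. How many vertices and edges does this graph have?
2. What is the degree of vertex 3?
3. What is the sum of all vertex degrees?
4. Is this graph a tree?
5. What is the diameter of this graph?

Count: 7 vertices, 7 edges.
Vertex 3 has neighbors [0, 2, 4], degree = 3.
Handshaking lemma: 2 * 7 = 14.
A tree on 7 vertices has 6 edges. This graph has 7 edges (1 extra). Not a tree.
Diameter (longest shortest path) = 4.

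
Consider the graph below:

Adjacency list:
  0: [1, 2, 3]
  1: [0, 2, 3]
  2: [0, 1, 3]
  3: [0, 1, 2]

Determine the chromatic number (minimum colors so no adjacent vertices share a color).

The graph has a maximum clique of size 4 (lower bound on chromatic number).
A valid 4-coloring: {0: 0, 1: 1, 2: 2, 3: 3}.
Chromatic number = 4.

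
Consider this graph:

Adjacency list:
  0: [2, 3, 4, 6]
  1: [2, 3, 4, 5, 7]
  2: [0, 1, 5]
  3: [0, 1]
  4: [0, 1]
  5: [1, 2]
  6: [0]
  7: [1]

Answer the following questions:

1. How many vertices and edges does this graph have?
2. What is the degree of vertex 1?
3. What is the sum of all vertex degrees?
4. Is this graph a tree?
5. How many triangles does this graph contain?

Count: 8 vertices, 10 edges.
Vertex 1 has neighbors [2, 3, 4, 5, 7], degree = 5.
Handshaking lemma: 2 * 10 = 20.
A tree on 8 vertices has 7 edges. This graph has 10 edges (3 extra). Not a tree.
Number of triangles = 1.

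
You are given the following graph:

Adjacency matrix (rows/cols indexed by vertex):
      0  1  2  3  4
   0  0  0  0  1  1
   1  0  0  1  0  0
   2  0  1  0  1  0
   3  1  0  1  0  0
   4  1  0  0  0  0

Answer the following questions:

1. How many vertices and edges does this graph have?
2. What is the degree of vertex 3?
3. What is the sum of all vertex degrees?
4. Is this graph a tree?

Count: 5 vertices, 4 edges.
Vertex 3 has neighbors [0, 2], degree = 2.
Handshaking lemma: 2 * 4 = 8.
A graph is a tree iff it is connected and has exactly n-1 edges. This graph is connected (all 5 vertices in one component) and has 5-1 = 4 edges. It is a tree.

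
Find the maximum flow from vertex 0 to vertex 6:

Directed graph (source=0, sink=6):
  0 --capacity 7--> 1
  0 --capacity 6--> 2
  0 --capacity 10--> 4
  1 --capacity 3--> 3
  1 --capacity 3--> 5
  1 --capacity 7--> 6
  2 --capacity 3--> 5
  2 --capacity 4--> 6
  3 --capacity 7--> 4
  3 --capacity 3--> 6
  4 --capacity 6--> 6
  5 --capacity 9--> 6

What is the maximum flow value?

Computing max flow:
  Flow on (0->1): 7/7
  Flow on (0->2): 6/6
  Flow on (0->4): 6/10
  Flow on (1->6): 7/7
  Flow on (2->5): 2/3
  Flow on (2->6): 4/4
  Flow on (4->6): 6/6
  Flow on (5->6): 2/9
Maximum flow = 19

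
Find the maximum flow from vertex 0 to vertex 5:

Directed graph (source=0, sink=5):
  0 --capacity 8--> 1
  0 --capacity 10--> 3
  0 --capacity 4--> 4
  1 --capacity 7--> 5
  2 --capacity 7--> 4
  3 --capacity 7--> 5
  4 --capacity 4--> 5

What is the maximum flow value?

Computing max flow:
  Flow on (0->1): 7/8
  Flow on (0->3): 7/10
  Flow on (0->4): 4/4
  Flow on (1->5): 7/7
  Flow on (3->5): 7/7
  Flow on (4->5): 4/4
Maximum flow = 18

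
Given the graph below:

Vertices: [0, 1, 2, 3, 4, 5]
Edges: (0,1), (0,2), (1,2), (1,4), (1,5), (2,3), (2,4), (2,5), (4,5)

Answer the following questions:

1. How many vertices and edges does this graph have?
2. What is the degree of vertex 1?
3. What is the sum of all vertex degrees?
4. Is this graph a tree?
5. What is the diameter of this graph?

Count: 6 vertices, 9 edges.
Vertex 1 has neighbors [0, 2, 4, 5], degree = 4.
Handshaking lemma: 2 * 9 = 18.
A tree on 6 vertices has 5 edges. This graph has 9 edges (4 extra). Not a tree.
Diameter (longest shortest path) = 2.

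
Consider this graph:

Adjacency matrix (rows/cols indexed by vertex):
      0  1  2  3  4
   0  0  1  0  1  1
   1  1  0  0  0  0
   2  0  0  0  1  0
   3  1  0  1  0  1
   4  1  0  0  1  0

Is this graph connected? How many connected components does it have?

Checking connectivity: the graph has 1 connected component(s).
All vertices are reachable from each other. The graph IS connected.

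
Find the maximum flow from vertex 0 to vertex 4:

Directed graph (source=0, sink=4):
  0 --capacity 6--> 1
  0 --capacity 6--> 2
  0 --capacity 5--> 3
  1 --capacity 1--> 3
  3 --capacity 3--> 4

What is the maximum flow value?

Computing max flow:
  Flow on (0->1): 1/6
  Flow on (0->3): 2/5
  Flow on (1->3): 1/1
  Flow on (3->4): 3/3
Maximum flow = 3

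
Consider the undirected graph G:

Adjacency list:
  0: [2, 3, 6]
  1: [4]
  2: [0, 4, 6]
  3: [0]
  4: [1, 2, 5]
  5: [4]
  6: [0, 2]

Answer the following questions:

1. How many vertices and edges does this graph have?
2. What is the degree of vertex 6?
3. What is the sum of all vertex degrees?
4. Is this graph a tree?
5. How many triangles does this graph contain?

Count: 7 vertices, 7 edges.
Vertex 6 has neighbors [0, 2], degree = 2.
Handshaking lemma: 2 * 7 = 14.
A tree on 7 vertices has 6 edges. This graph has 7 edges (1 extra). Not a tree.
Number of triangles = 1.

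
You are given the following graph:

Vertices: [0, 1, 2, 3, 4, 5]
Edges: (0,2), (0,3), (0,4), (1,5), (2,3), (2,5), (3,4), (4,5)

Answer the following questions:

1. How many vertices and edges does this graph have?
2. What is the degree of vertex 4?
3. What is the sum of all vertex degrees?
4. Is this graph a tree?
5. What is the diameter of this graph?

Count: 6 vertices, 8 edges.
Vertex 4 has neighbors [0, 3, 5], degree = 3.
Handshaking lemma: 2 * 8 = 16.
A tree on 6 vertices has 5 edges. This graph has 8 edges (3 extra). Not a tree.
Diameter (longest shortest path) = 3.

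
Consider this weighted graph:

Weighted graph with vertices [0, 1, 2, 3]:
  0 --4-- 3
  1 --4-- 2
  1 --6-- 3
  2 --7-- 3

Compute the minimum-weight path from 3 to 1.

Using Dijkstra's algorithm from vertex 3:
Shortest path: 3 -> 1
Total weight: 6 = 6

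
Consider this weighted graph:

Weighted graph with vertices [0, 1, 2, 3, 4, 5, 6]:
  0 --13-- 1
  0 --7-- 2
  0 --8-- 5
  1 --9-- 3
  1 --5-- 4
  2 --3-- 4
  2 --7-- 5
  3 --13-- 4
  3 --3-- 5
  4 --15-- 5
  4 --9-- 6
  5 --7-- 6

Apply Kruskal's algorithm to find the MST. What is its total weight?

Applying Kruskal's algorithm (sort edges by weight, add if no cycle):
  Add (2,4) w=3
  Add (3,5) w=3
  Add (1,4) w=5
  Add (0,2) w=7
  Add (2,5) w=7
  Add (5,6) w=7
  Skip (0,5) w=8 (creates cycle)
  Skip (1,3) w=9 (creates cycle)
  Skip (4,6) w=9 (creates cycle)
  Skip (0,1) w=13 (creates cycle)
  Skip (3,4) w=13 (creates cycle)
  Skip (4,5) w=15 (creates cycle)
MST weight = 32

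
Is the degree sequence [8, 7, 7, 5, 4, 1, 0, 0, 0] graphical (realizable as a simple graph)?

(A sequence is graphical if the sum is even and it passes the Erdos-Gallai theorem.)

Sum of degrees = 32. Sum is even but fails Erdos-Gallai. The sequence is NOT graphical.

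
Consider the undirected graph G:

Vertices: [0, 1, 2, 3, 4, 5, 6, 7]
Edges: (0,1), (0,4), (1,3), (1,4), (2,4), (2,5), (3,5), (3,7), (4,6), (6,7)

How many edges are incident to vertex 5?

Vertex 5 has neighbors [2, 3], so deg(5) = 2.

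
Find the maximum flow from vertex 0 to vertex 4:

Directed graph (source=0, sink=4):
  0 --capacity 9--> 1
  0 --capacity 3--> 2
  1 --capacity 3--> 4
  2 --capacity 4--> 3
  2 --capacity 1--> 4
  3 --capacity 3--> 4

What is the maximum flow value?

Computing max flow:
  Flow on (0->1): 3/9
  Flow on (0->2): 3/3
  Flow on (1->4): 3/3
  Flow on (2->3): 2/4
  Flow on (2->4): 1/1
  Flow on (3->4): 2/3
Maximum flow = 6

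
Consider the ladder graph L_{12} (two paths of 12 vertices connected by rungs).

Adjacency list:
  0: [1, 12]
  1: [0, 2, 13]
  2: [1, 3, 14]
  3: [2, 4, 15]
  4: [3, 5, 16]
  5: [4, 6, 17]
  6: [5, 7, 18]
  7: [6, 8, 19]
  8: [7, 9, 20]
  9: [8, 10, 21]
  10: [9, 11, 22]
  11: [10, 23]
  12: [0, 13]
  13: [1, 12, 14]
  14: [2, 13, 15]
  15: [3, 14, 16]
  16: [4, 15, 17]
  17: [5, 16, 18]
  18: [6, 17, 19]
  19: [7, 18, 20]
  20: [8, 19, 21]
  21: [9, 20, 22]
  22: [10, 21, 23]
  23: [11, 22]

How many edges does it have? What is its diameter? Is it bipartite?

Ladder graph L_{12}: 12 rungs + 2 * (12-1) path edges = 12 + 22 = 34 edges.
Diameter = 12.
Ladder graphs are bipartite (alternating coloring along each path).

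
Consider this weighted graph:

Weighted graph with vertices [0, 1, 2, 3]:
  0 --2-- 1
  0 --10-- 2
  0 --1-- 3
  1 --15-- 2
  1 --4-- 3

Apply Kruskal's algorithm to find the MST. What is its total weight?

Applying Kruskal's algorithm (sort edges by weight, add if no cycle):
  Add (0,3) w=1
  Add (0,1) w=2
  Skip (1,3) w=4 (creates cycle)
  Add (0,2) w=10
  Skip (1,2) w=15 (creates cycle)
MST weight = 13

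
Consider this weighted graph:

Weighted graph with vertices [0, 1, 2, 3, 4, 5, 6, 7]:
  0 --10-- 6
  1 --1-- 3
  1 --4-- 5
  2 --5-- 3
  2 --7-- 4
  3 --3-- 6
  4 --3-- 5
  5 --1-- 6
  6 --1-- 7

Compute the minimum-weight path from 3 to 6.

Using Dijkstra's algorithm from vertex 3:
Shortest path: 3 -> 6
Total weight: 3 = 3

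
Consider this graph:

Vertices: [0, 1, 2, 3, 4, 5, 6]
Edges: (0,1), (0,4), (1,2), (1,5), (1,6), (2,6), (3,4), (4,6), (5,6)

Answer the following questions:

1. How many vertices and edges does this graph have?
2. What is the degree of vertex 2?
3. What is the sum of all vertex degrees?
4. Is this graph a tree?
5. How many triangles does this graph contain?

Count: 7 vertices, 9 edges.
Vertex 2 has neighbors [1, 6], degree = 2.
Handshaking lemma: 2 * 9 = 18.
A tree on 7 vertices has 6 edges. This graph has 9 edges (3 extra). Not a tree.
Number of triangles = 2.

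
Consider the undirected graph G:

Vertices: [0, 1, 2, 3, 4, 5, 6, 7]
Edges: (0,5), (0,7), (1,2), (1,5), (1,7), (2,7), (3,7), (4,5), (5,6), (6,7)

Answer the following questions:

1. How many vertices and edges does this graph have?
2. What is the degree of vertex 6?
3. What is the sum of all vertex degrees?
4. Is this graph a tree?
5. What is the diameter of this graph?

Count: 8 vertices, 10 edges.
Vertex 6 has neighbors [5, 7], degree = 2.
Handshaking lemma: 2 * 10 = 20.
A tree on 8 vertices has 7 edges. This graph has 10 edges (3 extra). Not a tree.
Diameter (longest shortest path) = 4.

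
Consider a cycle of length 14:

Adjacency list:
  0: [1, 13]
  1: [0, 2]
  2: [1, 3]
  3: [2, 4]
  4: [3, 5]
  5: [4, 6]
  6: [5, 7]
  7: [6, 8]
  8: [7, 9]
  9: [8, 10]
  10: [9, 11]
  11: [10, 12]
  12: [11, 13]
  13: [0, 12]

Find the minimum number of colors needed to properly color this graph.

This is an even cycle (C_14). Even cycles are bipartite.
Chromatic number = 2.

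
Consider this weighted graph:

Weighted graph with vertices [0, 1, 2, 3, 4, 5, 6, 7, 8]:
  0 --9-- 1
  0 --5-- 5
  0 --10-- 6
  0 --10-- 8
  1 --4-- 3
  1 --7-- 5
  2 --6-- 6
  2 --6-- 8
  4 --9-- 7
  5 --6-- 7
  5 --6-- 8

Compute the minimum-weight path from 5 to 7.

Using Dijkstra's algorithm from vertex 5:
Shortest path: 5 -> 7
Total weight: 6 = 6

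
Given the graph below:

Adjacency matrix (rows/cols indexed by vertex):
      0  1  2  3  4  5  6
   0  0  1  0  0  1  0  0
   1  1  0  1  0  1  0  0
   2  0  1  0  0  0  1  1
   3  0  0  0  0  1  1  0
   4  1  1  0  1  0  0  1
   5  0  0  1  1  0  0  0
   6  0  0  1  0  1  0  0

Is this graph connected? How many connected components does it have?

Checking connectivity: the graph has 1 connected component(s).
All vertices are reachable from each other. The graph IS connected.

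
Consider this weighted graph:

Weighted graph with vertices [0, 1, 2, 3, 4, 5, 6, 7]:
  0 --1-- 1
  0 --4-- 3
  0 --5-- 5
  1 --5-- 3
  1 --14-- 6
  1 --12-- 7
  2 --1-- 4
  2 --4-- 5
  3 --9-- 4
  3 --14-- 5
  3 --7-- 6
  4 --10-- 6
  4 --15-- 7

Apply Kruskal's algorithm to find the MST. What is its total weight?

Applying Kruskal's algorithm (sort edges by weight, add if no cycle):
  Add (0,1) w=1
  Add (2,4) w=1
  Add (0,3) w=4
  Add (2,5) w=4
  Add (0,5) w=5
  Skip (1,3) w=5 (creates cycle)
  Add (3,6) w=7
  Skip (3,4) w=9 (creates cycle)
  Skip (4,6) w=10 (creates cycle)
  Add (1,7) w=12
  Skip (1,6) w=14 (creates cycle)
  Skip (3,5) w=14 (creates cycle)
  Skip (4,7) w=15 (creates cycle)
MST weight = 34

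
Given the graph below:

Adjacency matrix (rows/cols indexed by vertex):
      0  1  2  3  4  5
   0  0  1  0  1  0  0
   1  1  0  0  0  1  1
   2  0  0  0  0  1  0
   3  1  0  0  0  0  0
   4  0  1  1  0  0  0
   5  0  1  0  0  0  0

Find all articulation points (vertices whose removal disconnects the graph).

An articulation point is a vertex whose removal disconnects the graph.
Articulation points: [0, 1, 4]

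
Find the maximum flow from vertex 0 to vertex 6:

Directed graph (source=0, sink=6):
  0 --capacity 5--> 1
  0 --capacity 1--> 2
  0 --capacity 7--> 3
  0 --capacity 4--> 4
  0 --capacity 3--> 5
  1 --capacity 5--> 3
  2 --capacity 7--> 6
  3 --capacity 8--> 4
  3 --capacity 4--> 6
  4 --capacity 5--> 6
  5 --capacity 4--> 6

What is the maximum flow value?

Computing max flow:
  Flow on (0->2): 1/1
  Flow on (0->3): 5/7
  Flow on (0->4): 4/4
  Flow on (0->5): 3/3
  Flow on (2->6): 1/7
  Flow on (3->4): 1/8
  Flow on (3->6): 4/4
  Flow on (4->6): 5/5
  Flow on (5->6): 3/4
Maximum flow = 13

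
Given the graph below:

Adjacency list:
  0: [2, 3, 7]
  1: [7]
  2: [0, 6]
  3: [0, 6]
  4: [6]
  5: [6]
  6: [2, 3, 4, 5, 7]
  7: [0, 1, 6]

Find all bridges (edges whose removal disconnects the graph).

A bridge is an edge whose removal increases the number of connected components.
Bridges found: (1,7), (4,6), (5,6)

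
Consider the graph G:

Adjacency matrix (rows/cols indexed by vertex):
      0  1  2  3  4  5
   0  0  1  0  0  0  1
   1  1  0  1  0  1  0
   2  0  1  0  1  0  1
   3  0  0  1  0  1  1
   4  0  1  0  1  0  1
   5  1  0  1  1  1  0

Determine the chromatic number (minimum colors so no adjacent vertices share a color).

The graph has a maximum clique of size 3 (lower bound on chromatic number).
A valid 3-coloring: {0: 1, 1: 0, 2: 1, 3: 2, 4: 1, 5: 0}.
Chromatic number = 3.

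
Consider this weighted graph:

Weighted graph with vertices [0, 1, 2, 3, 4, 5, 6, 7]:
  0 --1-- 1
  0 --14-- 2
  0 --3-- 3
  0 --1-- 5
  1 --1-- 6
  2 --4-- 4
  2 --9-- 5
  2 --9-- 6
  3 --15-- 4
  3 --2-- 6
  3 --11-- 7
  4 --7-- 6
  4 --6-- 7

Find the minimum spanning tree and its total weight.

Applying Kruskal's algorithm (sort edges by weight, add if no cycle):
  Add (0,5) w=1
  Add (0,1) w=1
  Add (1,6) w=1
  Add (3,6) w=2
  Skip (0,3) w=3 (creates cycle)
  Add (2,4) w=4
  Add (4,7) w=6
  Add (4,6) w=7
  Skip (2,5) w=9 (creates cycle)
  Skip (2,6) w=9 (creates cycle)
  Skip (3,7) w=11 (creates cycle)
  Skip (0,2) w=14 (creates cycle)
  Skip (3,4) w=15 (creates cycle)
MST weight = 22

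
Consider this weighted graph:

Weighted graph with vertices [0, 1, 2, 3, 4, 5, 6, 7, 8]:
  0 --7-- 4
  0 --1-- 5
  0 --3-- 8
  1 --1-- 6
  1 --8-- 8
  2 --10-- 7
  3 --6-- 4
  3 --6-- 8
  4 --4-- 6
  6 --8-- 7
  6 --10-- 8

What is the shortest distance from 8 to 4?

Using Dijkstra's algorithm from vertex 8:
Shortest path: 8 -> 0 -> 4
Total weight: 3 + 7 = 10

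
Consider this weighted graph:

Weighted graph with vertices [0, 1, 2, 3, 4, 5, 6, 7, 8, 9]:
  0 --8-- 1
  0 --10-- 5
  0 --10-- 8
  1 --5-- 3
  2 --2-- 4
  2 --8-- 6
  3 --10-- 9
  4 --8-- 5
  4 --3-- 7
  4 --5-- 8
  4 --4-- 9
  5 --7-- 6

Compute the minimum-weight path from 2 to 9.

Using Dijkstra's algorithm from vertex 2:
Shortest path: 2 -> 4 -> 9
Total weight: 2 + 4 = 6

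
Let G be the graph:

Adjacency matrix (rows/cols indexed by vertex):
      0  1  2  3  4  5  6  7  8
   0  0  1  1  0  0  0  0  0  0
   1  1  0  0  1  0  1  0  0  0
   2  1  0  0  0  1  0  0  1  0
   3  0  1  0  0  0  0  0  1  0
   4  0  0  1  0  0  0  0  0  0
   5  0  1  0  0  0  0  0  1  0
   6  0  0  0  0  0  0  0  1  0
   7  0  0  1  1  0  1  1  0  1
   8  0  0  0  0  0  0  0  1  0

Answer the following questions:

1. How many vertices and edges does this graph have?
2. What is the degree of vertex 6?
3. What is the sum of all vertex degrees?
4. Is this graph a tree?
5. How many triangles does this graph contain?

Count: 9 vertices, 10 edges.
Vertex 6 has neighbors [7], degree = 1.
Handshaking lemma: 2 * 10 = 20.
A tree on 9 vertices has 8 edges. This graph has 10 edges (2 extra). Not a tree.
Number of triangles = 0.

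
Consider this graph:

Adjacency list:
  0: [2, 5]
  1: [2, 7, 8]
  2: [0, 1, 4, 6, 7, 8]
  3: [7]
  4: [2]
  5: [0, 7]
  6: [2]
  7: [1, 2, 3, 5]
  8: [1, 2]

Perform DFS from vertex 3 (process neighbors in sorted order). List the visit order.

DFS from vertex 3 (neighbors processed in ascending order):
Visit order: 3, 7, 1, 2, 0, 5, 4, 6, 8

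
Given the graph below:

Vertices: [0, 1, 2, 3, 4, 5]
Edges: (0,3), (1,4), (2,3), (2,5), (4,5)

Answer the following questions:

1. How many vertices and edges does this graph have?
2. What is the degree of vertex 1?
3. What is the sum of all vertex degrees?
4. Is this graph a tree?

Count: 6 vertices, 5 edges.
Vertex 1 has neighbors [4], degree = 1.
Handshaking lemma: 2 * 5 = 10.
A graph is a tree iff it is connected and has exactly n-1 edges. This graph is connected (all 6 vertices in one component) and has 6-1 = 5 edges. It is a tree.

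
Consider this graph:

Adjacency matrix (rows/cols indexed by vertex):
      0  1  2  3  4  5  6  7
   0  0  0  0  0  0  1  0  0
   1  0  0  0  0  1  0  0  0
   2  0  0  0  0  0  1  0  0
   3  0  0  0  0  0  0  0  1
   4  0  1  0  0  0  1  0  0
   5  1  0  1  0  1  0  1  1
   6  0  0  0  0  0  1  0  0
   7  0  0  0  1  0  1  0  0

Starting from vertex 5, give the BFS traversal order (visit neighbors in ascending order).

BFS from vertex 5 (neighbors processed in ascending order):
Visit order: 5, 0, 2, 4, 6, 7, 1, 3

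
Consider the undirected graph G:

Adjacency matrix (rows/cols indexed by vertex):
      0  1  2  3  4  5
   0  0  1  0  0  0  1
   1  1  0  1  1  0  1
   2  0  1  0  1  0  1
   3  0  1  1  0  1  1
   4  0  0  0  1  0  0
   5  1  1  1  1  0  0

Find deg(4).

Vertex 4 has neighbors [3], so deg(4) = 1.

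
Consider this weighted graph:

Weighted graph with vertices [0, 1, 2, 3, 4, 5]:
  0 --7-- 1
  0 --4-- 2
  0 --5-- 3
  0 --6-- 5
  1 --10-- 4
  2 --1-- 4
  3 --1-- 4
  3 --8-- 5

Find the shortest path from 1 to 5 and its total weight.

Using Dijkstra's algorithm from vertex 1:
Shortest path: 1 -> 0 -> 5
Total weight: 7 + 6 = 13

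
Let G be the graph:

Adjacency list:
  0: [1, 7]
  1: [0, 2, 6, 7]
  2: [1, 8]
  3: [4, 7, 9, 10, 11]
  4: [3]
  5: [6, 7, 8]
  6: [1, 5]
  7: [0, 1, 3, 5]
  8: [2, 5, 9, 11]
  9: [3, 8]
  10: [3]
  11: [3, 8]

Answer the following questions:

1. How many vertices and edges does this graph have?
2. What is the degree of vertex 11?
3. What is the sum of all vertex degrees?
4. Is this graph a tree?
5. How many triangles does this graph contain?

Count: 12 vertices, 16 edges.
Vertex 11 has neighbors [3, 8], degree = 2.
Handshaking lemma: 2 * 16 = 32.
A tree on 12 vertices has 11 edges. This graph has 16 edges (5 extra). Not a tree.
Number of triangles = 1.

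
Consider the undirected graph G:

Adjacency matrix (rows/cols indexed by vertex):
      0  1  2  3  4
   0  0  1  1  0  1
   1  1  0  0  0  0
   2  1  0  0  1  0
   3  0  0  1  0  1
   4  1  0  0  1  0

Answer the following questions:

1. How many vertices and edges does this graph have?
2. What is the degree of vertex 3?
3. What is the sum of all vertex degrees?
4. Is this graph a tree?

Count: 5 vertices, 5 edges.
Vertex 3 has neighbors [2, 4], degree = 2.
Handshaking lemma: 2 * 5 = 10.
A tree on 5 vertices has 4 edges. This graph has 5 edges (1 extra). Not a tree.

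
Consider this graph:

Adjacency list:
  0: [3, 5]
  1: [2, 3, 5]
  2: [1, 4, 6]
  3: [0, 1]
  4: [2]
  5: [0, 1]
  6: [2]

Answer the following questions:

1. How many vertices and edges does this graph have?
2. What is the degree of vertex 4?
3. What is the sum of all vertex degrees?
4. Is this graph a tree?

Count: 7 vertices, 7 edges.
Vertex 4 has neighbors [2], degree = 1.
Handshaking lemma: 2 * 7 = 14.
A tree on 7 vertices has 6 edges. This graph has 7 edges (1 extra). Not a tree.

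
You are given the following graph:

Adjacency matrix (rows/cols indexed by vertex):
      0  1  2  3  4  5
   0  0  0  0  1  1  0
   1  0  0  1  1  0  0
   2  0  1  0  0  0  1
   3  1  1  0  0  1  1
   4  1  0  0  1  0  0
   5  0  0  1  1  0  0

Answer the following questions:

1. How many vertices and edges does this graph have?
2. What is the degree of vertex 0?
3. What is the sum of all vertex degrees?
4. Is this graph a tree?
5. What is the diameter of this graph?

Count: 6 vertices, 7 edges.
Vertex 0 has neighbors [3, 4], degree = 2.
Handshaking lemma: 2 * 7 = 14.
A tree on 6 vertices has 5 edges. This graph has 7 edges (2 extra). Not a tree.
Diameter (longest shortest path) = 3.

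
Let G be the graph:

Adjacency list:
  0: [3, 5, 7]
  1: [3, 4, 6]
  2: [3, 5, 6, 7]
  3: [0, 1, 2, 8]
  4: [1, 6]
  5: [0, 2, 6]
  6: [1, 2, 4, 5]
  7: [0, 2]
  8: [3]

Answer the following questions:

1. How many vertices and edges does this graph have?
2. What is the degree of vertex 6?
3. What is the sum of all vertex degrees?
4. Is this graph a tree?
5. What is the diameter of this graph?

Count: 9 vertices, 13 edges.
Vertex 6 has neighbors [1, 2, 4, 5], degree = 4.
Handshaking lemma: 2 * 13 = 26.
A tree on 9 vertices has 8 edges. This graph has 13 edges (5 extra). Not a tree.
Diameter (longest shortest path) = 3.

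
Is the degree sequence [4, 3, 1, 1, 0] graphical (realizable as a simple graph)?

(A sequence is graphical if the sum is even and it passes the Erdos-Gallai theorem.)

Sum of degrees = 9. Sum is odd, so the sequence is NOT graphical.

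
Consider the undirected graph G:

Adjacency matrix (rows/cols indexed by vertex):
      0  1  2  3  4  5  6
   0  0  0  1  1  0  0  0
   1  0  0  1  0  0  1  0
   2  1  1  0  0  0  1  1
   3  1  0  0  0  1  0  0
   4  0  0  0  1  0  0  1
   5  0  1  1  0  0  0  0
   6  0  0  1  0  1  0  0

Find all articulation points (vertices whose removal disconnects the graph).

An articulation point is a vertex whose removal disconnects the graph.
Articulation points: [2]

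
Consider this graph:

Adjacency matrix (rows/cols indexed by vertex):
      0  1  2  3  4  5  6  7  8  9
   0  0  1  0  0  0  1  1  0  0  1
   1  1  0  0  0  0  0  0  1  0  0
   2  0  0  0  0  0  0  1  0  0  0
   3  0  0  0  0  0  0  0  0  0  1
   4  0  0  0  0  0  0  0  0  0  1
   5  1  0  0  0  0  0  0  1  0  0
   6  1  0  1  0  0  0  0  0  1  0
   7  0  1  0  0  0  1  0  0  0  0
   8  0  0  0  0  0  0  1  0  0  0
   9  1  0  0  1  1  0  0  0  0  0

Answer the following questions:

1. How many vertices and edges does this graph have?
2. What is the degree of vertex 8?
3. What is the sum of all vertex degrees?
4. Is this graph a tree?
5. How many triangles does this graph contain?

Count: 10 vertices, 10 edges.
Vertex 8 has neighbors [6], degree = 1.
Handshaking lemma: 2 * 10 = 20.
A tree on 10 vertices has 9 edges. This graph has 10 edges (1 extra). Not a tree.
Number of triangles = 0.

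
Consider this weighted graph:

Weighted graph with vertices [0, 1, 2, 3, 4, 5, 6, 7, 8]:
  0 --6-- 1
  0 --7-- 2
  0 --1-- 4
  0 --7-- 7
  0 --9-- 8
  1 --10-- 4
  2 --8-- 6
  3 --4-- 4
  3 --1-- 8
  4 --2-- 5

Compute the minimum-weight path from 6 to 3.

Using Dijkstra's algorithm from vertex 6:
Shortest path: 6 -> 2 -> 0 -> 4 -> 3
Total weight: 8 + 7 + 1 + 4 = 20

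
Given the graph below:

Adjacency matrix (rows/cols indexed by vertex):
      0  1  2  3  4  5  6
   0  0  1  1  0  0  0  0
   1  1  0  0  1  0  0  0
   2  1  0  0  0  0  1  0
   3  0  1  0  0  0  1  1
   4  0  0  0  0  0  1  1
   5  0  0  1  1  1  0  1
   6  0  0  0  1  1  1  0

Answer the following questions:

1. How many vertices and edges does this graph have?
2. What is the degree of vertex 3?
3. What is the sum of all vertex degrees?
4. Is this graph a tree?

Count: 7 vertices, 9 edges.
Vertex 3 has neighbors [1, 5, 6], degree = 3.
Handshaking lemma: 2 * 9 = 18.
A tree on 7 vertices has 6 edges. This graph has 9 edges (3 extra). Not a tree.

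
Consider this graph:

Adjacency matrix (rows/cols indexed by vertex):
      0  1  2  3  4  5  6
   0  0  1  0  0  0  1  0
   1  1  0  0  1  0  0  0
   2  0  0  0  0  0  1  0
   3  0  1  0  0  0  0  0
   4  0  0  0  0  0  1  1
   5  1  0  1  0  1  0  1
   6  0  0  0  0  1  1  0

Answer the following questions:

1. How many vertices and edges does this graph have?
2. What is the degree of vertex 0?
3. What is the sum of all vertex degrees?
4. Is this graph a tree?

Count: 7 vertices, 7 edges.
Vertex 0 has neighbors [1, 5], degree = 2.
Handshaking lemma: 2 * 7 = 14.
A tree on 7 vertices has 6 edges. This graph has 7 edges (1 extra). Not a tree.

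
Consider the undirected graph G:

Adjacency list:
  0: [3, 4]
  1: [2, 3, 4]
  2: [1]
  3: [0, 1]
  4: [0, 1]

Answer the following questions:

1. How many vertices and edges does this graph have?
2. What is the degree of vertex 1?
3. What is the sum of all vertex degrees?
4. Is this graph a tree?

Count: 5 vertices, 5 edges.
Vertex 1 has neighbors [2, 3, 4], degree = 3.
Handshaking lemma: 2 * 5 = 10.
A tree on 5 vertices has 4 edges. This graph has 5 edges (1 extra). Not a tree.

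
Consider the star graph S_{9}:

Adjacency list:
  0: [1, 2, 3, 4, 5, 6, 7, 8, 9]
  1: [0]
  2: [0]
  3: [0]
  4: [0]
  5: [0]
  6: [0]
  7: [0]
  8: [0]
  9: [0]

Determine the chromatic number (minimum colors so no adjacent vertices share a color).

S_{9} has one hub adjacent to 9 leaves; leaves are pairwise non-adjacent.
Color the hub 0 and every leaf 1.
Chromatic number = 2.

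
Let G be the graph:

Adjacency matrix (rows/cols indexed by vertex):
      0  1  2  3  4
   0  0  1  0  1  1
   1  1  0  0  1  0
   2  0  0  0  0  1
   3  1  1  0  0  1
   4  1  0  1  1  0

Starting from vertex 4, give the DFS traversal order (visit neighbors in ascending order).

DFS from vertex 4 (neighbors processed in ascending order):
Visit order: 4, 0, 1, 3, 2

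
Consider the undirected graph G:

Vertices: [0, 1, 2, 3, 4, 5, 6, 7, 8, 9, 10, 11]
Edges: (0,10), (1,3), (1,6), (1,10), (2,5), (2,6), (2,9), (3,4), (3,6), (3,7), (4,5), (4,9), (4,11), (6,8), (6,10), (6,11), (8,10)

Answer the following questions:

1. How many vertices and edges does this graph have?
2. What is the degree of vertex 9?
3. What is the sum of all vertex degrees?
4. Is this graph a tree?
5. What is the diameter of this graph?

Count: 12 vertices, 17 edges.
Vertex 9 has neighbors [2, 4], degree = 2.
Handshaking lemma: 2 * 17 = 34.
A tree on 12 vertices has 11 edges. This graph has 17 edges (6 extra). Not a tree.
Diameter (longest shortest path) = 4.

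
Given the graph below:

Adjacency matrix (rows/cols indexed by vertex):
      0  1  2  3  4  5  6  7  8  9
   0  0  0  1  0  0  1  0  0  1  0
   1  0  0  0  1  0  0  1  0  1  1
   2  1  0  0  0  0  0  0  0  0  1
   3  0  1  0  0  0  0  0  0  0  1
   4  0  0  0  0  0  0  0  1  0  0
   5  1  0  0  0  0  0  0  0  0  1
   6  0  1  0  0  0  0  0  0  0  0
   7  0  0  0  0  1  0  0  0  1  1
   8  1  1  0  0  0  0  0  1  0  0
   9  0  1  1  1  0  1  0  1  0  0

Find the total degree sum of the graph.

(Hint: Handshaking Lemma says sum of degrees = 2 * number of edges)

Count edges: 13 edges.
By Handshaking Lemma: sum of degrees = 2 * 13 = 26.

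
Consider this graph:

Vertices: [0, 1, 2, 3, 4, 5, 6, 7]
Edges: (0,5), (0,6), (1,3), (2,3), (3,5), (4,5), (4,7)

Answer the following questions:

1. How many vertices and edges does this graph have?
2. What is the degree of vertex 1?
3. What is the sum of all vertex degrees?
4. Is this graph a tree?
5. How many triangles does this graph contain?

Count: 8 vertices, 7 edges.
Vertex 1 has neighbors [3], degree = 1.
Handshaking lemma: 2 * 7 = 14.
A graph is a tree iff it is connected and has exactly n-1 edges. This graph is connected (all 8 vertices in one component) and has 8-1 = 7 edges. It is a tree.
Number of triangles = 0.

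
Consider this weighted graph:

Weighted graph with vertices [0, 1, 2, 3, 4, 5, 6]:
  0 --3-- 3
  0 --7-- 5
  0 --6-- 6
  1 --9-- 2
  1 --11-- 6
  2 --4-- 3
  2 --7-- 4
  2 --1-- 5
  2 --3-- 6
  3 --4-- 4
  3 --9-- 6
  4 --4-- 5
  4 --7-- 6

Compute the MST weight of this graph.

Applying Kruskal's algorithm (sort edges by weight, add if no cycle):
  Add (2,5) w=1
  Add (0,3) w=3
  Add (2,6) w=3
  Add (2,3) w=4
  Add (3,4) w=4
  Skip (4,5) w=4 (creates cycle)
  Skip (0,6) w=6 (creates cycle)
  Skip (0,5) w=7 (creates cycle)
  Skip (2,4) w=7 (creates cycle)
  Skip (4,6) w=7 (creates cycle)
  Add (1,2) w=9
  Skip (3,6) w=9 (creates cycle)
  Skip (1,6) w=11 (creates cycle)
MST weight = 24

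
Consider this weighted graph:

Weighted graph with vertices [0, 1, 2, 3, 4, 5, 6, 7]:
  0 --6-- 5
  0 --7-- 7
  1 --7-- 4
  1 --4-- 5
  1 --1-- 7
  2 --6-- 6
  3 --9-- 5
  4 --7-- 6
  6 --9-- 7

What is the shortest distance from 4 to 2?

Using Dijkstra's algorithm from vertex 4:
Shortest path: 4 -> 6 -> 2
Total weight: 7 + 6 = 13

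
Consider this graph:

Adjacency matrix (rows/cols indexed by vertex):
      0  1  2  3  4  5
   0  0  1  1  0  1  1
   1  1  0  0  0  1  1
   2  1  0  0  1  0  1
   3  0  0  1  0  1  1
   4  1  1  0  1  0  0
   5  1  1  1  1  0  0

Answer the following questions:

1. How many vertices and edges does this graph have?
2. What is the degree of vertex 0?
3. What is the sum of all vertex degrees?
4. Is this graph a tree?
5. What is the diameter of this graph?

Count: 6 vertices, 10 edges.
Vertex 0 has neighbors [1, 2, 4, 5], degree = 4.
Handshaking lemma: 2 * 10 = 20.
A tree on 6 vertices has 5 edges. This graph has 10 edges (5 extra). Not a tree.
Diameter (longest shortest path) = 2.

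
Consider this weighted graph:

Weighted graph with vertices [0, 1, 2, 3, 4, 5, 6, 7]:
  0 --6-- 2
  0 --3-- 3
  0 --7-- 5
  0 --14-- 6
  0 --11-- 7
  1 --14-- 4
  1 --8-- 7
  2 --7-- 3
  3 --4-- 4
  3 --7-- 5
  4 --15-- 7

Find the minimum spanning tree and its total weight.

Applying Kruskal's algorithm (sort edges by weight, add if no cycle):
  Add (0,3) w=3
  Add (3,4) w=4
  Add (0,2) w=6
  Add (0,5) w=7
  Skip (2,3) w=7 (creates cycle)
  Skip (3,5) w=7 (creates cycle)
  Add (1,7) w=8
  Add (0,7) w=11
  Add (0,6) w=14
  Skip (1,4) w=14 (creates cycle)
  Skip (4,7) w=15 (creates cycle)
MST weight = 53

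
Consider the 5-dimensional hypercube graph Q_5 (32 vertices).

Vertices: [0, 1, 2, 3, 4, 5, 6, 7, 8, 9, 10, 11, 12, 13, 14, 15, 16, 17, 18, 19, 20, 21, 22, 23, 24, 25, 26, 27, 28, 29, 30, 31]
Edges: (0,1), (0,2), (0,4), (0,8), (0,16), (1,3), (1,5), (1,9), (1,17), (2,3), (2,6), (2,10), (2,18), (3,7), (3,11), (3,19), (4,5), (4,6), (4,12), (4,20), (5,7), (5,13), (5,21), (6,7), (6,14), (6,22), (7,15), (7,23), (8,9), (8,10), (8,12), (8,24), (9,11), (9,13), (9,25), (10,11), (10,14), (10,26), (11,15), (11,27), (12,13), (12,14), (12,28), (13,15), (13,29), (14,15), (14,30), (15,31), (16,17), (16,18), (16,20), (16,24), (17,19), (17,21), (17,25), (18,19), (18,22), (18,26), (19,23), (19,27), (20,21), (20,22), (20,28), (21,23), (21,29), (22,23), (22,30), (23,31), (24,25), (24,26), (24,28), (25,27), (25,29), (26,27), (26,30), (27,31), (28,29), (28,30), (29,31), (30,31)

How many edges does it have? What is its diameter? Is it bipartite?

The 5-dimensional hypercube Q_5 has 32 vertices and each vertex has degree 5.
Total edges = 32 * 5 / 2 = 80.
Diameter = 5 (max Hamming distance between binary labels).
Hypercubes are bipartite (partition by parity of binary representation).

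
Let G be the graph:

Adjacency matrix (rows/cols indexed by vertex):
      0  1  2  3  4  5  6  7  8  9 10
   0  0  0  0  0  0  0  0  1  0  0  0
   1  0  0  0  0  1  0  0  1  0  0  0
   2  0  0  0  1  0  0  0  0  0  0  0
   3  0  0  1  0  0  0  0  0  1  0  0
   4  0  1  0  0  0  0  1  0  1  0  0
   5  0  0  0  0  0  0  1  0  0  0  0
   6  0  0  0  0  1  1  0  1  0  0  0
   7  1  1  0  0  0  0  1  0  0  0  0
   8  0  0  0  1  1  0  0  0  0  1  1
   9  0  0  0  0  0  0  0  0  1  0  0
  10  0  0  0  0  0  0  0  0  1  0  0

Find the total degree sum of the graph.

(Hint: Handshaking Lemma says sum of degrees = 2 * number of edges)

Count edges: 11 edges.
By Handshaking Lemma: sum of degrees = 2 * 11 = 22.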